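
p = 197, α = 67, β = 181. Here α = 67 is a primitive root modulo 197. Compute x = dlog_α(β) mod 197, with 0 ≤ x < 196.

Successive powers of 67 modulo 197:
  67^0=1  67^1=67  67^2=155  67^3=141  67^4=188  67^5=185
  67^6=181
So 67^6 ≡ 181 (mod 197), giving x = 6.

6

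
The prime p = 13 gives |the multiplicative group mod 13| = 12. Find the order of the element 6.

The order of 6 must divide p − 1 = 12 = 2^2 · 3.
Divisors: 1, 2, 3, 4, 6, 12.
Check each in increasing order: 6^1 ≡ 6;  6^2 ≡ 10;  6^3 ≡ 8;  6^4 ≡ 9;  6^6 ≡ 12;  6^12 ≡ 1.
Smallest exponent giving 1 is 12.

12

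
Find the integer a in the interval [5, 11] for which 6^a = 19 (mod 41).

Compute 6^5 mod 41 = 27, then multiply by 6 repeatedly:
  6^5=27  6^6=39  6^7=29  6^8=10  6^9=19
Found 19 at exponent 9.

9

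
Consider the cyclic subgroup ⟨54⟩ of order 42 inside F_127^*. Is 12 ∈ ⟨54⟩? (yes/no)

no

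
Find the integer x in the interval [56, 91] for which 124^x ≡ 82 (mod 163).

Compute 124^56 mod 163 = 35, then multiply by 124 repeatedly:
  124^56=35  124^57=102  124^58=97  124^59=129  124^60=22
  124^61=120  124^62=47  124^63=123  124^64=93  124^65=122
  124^66=132  124^67=68  124^68=119  124^69=86  124^70=69
  124^71=80  124^72=140  124^73=82
Found 82 at exponent 73.

73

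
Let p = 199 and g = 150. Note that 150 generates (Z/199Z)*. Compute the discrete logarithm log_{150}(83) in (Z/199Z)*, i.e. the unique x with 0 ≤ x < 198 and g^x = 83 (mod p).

Baby-step giant-step with m = ceil(sqrt(198)) = 15.
Baby table (150^j mod 199 for j=0..14):
  0:1  1:150  2:13  3:159  4:169  5:77  6:8  7:6
  8:104  9:78  10:158  11:19  12:64  13:48  14:36
Giant step factor: 150^(-15) ≡ 59 (mod 199).
Scan 83·59^i mod 199 for i = 0, 1, …:
  i=0: 83   i=1: 121   i=2: 174   i=3: 117
  i=4: 137   i=5: 123   i=6: 93   i=7: 114
  i=8: 159
Match at i=8, j=3: x = 8·15 + 3 = 123.

123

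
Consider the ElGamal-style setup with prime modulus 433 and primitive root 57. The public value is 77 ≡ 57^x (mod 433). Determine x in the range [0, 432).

423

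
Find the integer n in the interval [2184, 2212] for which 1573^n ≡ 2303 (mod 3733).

Compute 1573^2184 mod 3733 = 2771, then multiply by 1573 repeatedly:
  1573^2184=2771  1573^2185=2372  1573^2186=1889  1573^2187=3662  1573^2188=307
  1573^2189=1354  1573^2190=2032  1573^2191=888  1573^2192=682  1573^2193=1415
  1573^2194=927  1573^2195=2301  1573^2196=2196  1573^2197=1283  1573^2198=2339
  1573^2199=2242  1573^2200=2714  1573^2201=2303
Found 2303 at exponent 2201.

2201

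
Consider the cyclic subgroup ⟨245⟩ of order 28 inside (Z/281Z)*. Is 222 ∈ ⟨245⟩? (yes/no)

222 ∈ ⟨245⟩ iff 222^28 ≡ 1 (mod 281), since |⟨245⟩| = 28.
222^28 mod 281 = 1.
Since 1 = 1, 222 lies in the subgroup.

yes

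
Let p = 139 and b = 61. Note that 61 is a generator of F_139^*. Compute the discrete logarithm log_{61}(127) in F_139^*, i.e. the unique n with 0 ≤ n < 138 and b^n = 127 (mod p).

Baby-step giant-step with m = ceil(sqrt(138)) = 12.
Baby table (61^j mod 139 for j=0..11):
  0:1  1:61  2:107  3:133  4:51  5:53  6:36  7:111
  8:99  9:62  10:29  11:101
Giant step factor: 61^(-12) ≡ 34 (mod 139).
Scan 127·34^i mod 139 for i = 0, 1, …:
  i=0: 127   i=1: 9   i=2: 28   i=3: 118
  i=4: 120   i=5: 49   i=6: 137   i=7: 71
  i=8: 51
Match at i=8, j=4: n = 8·12 + 4 = 100.

100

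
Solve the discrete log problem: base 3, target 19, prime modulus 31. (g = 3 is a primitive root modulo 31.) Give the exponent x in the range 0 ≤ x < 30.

Successive powers of 3 modulo 31:
  3^0=1  3^1=3  3^2=9  3^3=27  3^4=19
So 3^4 ≡ 19 (mod 31), giving x = 4.

4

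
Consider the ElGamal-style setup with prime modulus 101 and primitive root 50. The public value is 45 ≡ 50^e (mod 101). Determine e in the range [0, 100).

Baby-step giant-step with m = ceil(sqrt(100)) = 10.
Baby table (50^j mod 101 for j=0..9):
  0:1  1:50  2:76  3:63  4:19  5:41  6:30  7:86
  8:58  9:72
Giant step factor: 50^(-10) ≡ 14 (mod 101).
Scan 45·14^i mod 101 for i = 0, 1, …:
  i=0: 45   i=1: 24   i=2: 33   i=3: 58
Match at i=3, j=8: e = 3·10 + 8 = 38.

38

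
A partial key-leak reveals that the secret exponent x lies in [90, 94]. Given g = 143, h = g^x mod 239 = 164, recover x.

Compute 143^90 mod 239 = 68, then multiply by 143 repeatedly:
  143^90=68  143^91=164
Found 164 at exponent 91.

91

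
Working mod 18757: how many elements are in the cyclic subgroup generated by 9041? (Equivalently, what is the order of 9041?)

The order of 9041 must divide p − 1 = 18756 = 2^2 · 3^2 · 521.
Divisors: 1, 2, 3, 4, 6, 9, 12, 18, 36, 521, 1042, 1563, 2084, 3126, 4689, 6252, 9378, 18756.
Check each in increasing order: 9041^1 ≡ 9041;  9041^2 ≡ 15432;  9041^3 ≡ 6146;  9041^4 ≡ 7752;  9041^6 ≡ 15475;  9041^9 ≡ 11360;  9041^12 ≡ 5006;  9041^18 ≡ 1440;  9041^36 ≡ 10330;  9041^521 ≡ 3637;  9041^1042 ≡ 4084;  9041^1563 ≡ 16721;  9041^2084 ≡ 4083;  9041^3126 ≡ 18756;  9041^4689 ≡ 2036;  9041^6252 ≡ 1.
Smallest exponent giving 1 is 6252.

6252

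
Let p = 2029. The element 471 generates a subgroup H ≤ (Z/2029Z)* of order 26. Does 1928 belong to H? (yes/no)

yes

1928 ∈ ⟨471⟩ iff 1928^26 ≡ 1 (mod 2029), since |⟨471⟩| = 26.
1928^26 mod 2029 = 1.
Since 1 = 1, 1928 lies in the subgroup.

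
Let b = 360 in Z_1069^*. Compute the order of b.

356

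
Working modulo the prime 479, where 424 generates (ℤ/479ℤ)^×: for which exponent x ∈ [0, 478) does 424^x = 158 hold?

235

Baby-step giant-step with m = ceil(sqrt(478)) = 22.
Baby table (424^j mod 479 for j=0..21):
  0:1  1:424  2:151  3:317  4:288  5:446  6:378  7:286
  8:77  9:76  10:131  11:459  12:142  13:333  14:366  15:467
  16:181  17:104  18:28  19:376  20:396  21:254
Giant step factor: 424^(-22) ≡ 97 (mod 479).
Scan 158·97^i mod 479 for i = 0, 1, …:
  i=0: 158   i=1: 477   i=2: 285   i=3: 342
  i=4: 123   i=5: 435   i=6: 43   i=7: 339
  i=8: 311   i=9: 469   i=10: 467
Match at i=10, j=15: x = 10·22 + 15 = 235.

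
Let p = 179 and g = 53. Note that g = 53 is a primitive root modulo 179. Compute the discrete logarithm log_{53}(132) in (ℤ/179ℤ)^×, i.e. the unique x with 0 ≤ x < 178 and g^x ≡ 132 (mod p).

79

Baby-step giant-step with m = ceil(sqrt(178)) = 14.
Baby table (53^j mod 179 for j=0..13):
  0:1  1:53  2:124  3:128  4:161  5:120  6:95  7:23
  8:145  9:167  10:80  11:123  12:75  13:37
Giant step factor: 53^(-14) ≡ 67 (mod 179).
Scan 132·67^i mod 179 for i = 0, 1, …:
  i=0: 132   i=1: 73   i=2: 58   i=3: 127
  i=4: 96   i=5: 167
Match at i=5, j=9: x = 5·14 + 9 = 79.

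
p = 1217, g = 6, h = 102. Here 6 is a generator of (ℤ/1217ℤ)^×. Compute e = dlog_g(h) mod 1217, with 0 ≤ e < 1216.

1024

Baby-step giant-step with m = ceil(sqrt(1216)) = 35.
Baby table (6^j mod 1217 for j=0..34):
  0:1  1:6  2:36  3:216  4:79  5:474  6:410  7:26
  8:156  9:936  10:748  11:837  12:154  13:924  14:676  15:405
  16:1213  17:1193  18:1073  19:353  20:901  21:538  22:794  23:1113
  24:593  25:1124  26:659  27:303  28:601  29:1172  30:947  31:814
  32:16  33:96  34:576
Giant step factor: 6^(-35) ≡ 518 (mod 1217).
Scan 102·518^i mod 1217 for i = 0, 1, …:
  i=0: 102   i=1: 505   i=2: 1152   i=3: 406
  i=4: 984   i=5: 1006   i=6: 232   i=7: 910
  i=8: 401   i=9: 828     …   i=28: 30
  i=29: 936
Match at i=29, j=9: e = 29·35 + 9 = 1024.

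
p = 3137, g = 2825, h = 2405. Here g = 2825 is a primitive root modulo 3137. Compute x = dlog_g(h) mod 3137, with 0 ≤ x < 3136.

Baby-step giant-step with m = ceil(sqrt(3136)) = 56.
Baby table (2825^j mod 3137 for j=0..55):
  0:1  1:2825  2:97  3:1106  4:3135  5:624  6:2943  7:925
  8:4  9:1889  10:388  11:1287  12:3129  13:2496  14:2361  15:563
  16:16  17:1282  18:1552  19:2011  20:3105  21:573  22:33  23:2252
  24:64  25:1991  26:3071  27:1770  28:3009  29:2292  30:132  31:2734
  32:256  33:1690  34:2873  35:806  36:2625  37:2894  38:528  39:1525
  40:1024  41:486  42:2081  43:87  44:1089  45:2165  46:2112  47:2963
  48:959  49:1944  50:2050  51:348  52:1219  53:2386  54:2174  55:2441
Giant step factor: 2825^(-56) ≡ 2953 (mod 3137).
Scan 2405·2953^i mod 3137 for i = 0, 1, …:
  i=0: 2405   i=1: 2934   i=2: 2845   i=3: 399
  i=4: 1872   i=5: 622   i=6: 1621   i=7: 2888
  i=8: 1898   i=9: 2112
Match at i=9, j=46: x = 9·56 + 46 = 550.

550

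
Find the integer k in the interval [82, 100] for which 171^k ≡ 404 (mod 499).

86

Compute 171^82 mod 499 = 30, then multiply by 171 repeatedly:
  171^82=30  171^83=140  171^84=487  171^85=443  171^86=404
Found 404 at exponent 86.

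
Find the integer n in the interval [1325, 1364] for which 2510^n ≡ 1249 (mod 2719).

1330

Compute 2510^1325 mod 2719 = 2224, then multiply by 2510 repeatedly:
  2510^1325=2224  2510^1326=133  2510^1327=2112  2510^1328=1789  2510^1329=1321
  2510^1330=1249
Found 1249 at exponent 1330.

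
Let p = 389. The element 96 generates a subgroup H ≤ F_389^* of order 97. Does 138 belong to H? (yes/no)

no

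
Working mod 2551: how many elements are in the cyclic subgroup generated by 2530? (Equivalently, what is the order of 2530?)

15

The order of 2530 must divide p − 1 = 2550 = 2 · 3 · 5^2 · 17.
Divisors: 1, 2, 3, 5, 6, 10, 15, 17, 25, 30, 34, 50, 51, 75, 85, 102, 150, 170, 255, 425, 510, 850, 1275, 2550.
Check each in increasing order: 2530^1 ≡ 2530;  2530^2 ≡ 441;  2530^3 ≡ 943;  2530^5 ≡ 50;  2530^6 ≡ 1501;  2530^10 ≡ 2500;  2530^15 ≡ 1.
Smallest exponent giving 1 is 15.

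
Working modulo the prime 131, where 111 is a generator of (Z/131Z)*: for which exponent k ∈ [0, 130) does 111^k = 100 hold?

48

Baby-step giant-step with m = ceil(sqrt(130)) = 12.
Baby table (111^j mod 131 for j=0..11):
  0:1  1:111  2:7  3:122  4:49  5:68  6:81  7:83
  8:43  9:57  10:39  11:6
Giant step factor: 111^(-12) ≡ 12 (mod 131).
Scan 100·12^i mod 131 for i = 0, 1, …:
  i=0: 100   i=1: 21   i=2: 121   i=3: 11
  i=4: 1
Match at i=4, j=0: k = 4·12 + 0 = 48.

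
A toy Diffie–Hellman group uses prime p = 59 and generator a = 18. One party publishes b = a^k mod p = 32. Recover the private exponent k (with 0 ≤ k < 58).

Baby-step giant-step with m = ceil(sqrt(58)) = 8.
Baby table (18^j mod 59 for j=0..7):
  0:1  1:18  2:29  3:50  4:15  5:34  6:22  7:42
Giant step factor: 18^(-8) ≡ 16 (mod 59).
Scan 32·16^i mod 59 for i = 0, 1, …:
  i=0: 32   i=1: 40   i=2: 50
Match at i=2, j=3: k = 2·8 + 3 = 19.

19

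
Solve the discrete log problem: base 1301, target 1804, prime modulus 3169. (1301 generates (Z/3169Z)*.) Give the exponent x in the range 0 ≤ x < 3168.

Baby-step giant-step with m = ceil(sqrt(3168)) = 57.
Baby table (1301^j mod 3169 for j=0..56):
  0:1  1:1301  2:355  3:2350  4:2434  5:803  6:2102  7:3024
  8:1495  9:2398  10:1502  11:1998  12:818  13:2603  14:2011  15:1886
  16:880  17:871  18:1838  19:1812  20:2845  21:3122  22:2233  23:2329
  24:465  25:2855  26:287  27:2614  28:477  29:2622  30:1378  31:2293
  32:1164  33:2751  34:1250  35:553  36:90  37:3006  38:260  39:2346
  40:399  41:2552  42:2209  43:2795  44:1452  45:328  46:2082  47:2356
  48:733  49:2933  50:357  51:1783  52:3144  53:2334  54:632  55:1461
  56:2530
Giant step factor: 1301^(-57) ≡ 2037 (mod 3169).
Scan 1804·2037^i mod 3169 for i = 0, 1, …:
  i=0: 1804   i=1: 1877   i=2: 1635   i=3: 3045
  i=4: 932   i=5: 253   i=6: 1983   i=7: 2065
  i=8: 1142   i=9: 208     …   i=47: 409
  i=48: 2855
Match at i=48, j=25: x = 48·57 + 25 = 2761.

2761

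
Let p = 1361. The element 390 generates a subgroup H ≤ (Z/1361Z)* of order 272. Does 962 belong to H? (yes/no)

no

962 ∈ ⟨390⟩ iff 962^272 ≡ 1 (mod 1361), since |⟨390⟩| = 272.
962^272 mod 1361 = 969.
Since 969 ≠ 1, 962 does not lie in the subgroup.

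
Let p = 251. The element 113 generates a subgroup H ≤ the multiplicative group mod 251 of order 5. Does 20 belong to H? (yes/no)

yes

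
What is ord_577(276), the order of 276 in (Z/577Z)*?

288

The order of 276 must divide p − 1 = 576 = 2^6 · 3^2.
Divisors: 1, 2, 3, 4, 6, 8, 9, 12, 16, 18, 24, 32, 36, 48, 64, 72, 96, 144, 192, 288, 576.
Check each in increasing order: 276^1 ≡ 276;  276^2 ≡ 12;  276^3 ≡ 427;  276^4 ≡ 144;  276^6 ≡ 574;  276^8 ≡ 541;  276^9 ≡ 450;  276^12 ≡ 9;  276^16 ≡ 142;  276^18 ≡ 550;  276^24 ≡ 81;  276^32 ≡ 546;  276^36 ≡ 152;  276^48 ≡ 214;  276^64 ≡ 384;  276^72 ≡ 24;  276^96 ≡ 213;  276^144 ≡ 576;  276^192 ≡ 363;  276^288 ≡ 1.
Smallest exponent giving 1 is 288.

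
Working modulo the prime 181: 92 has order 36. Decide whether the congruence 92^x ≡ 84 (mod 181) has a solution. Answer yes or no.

no

84 ∈ ⟨92⟩ iff 84^36 ≡ 1 (mod 181), since |⟨92⟩| = 36.
84^36 mod 181 = 125.
Since 125 ≠ 1, 84 does not lie in the subgroup.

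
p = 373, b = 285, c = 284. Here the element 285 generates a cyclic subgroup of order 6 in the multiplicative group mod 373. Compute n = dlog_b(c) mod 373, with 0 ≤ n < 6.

Successive powers of 285 modulo 373:
  285^0=1  285^1=285  285^2=284
So 285^2 ≡ 284 (mod 373), giving n = 2.

2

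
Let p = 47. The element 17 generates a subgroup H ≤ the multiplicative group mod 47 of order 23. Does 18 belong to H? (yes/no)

18 ∈ ⟨17⟩ iff 18^23 ≡ 1 (mod 47), since |⟨17⟩| = 23.
18^23 mod 47 = 1.
Since 1 = 1, 18 lies in the subgroup.

yes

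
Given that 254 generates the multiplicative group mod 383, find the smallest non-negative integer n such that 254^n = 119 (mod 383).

216

Baby-step giant-step with m = ceil(sqrt(382)) = 20.
Baby table (254^j mod 383 for j=0..19):
  0:1  1:254  2:172  3:26  4:93  5:259  6:293  7:120
  8:223  9:341  10:56  11:53  12:57  13:307  14:229  15:333
  16:322  17:209  18:232  19:329
Giant step factor: 254^(-20) ≡ 133 (mod 383).
Scan 119·133^i mod 383 for i = 0, 1, …:
  i=0: 119   i=1: 124   i=2: 23   i=3: 378
  i=4: 101   i=5: 28   i=6: 277   i=7: 73
  i=8: 134   i=9: 204   i=10: 322
Match at i=10, j=16: n = 10·20 + 16 = 216.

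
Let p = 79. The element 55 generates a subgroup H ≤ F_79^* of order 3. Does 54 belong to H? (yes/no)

no

⟨55⟩ has order 3; its elements mod 79 are {1, 23, 55}.
54 is not in this set.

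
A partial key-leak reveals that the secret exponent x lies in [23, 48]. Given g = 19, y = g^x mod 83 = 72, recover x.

45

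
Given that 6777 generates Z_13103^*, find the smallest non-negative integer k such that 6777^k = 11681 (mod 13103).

957

Baby-step giant-step with m = ceil(sqrt(13102)) = 115.
Baby table (6777^j mod 13103 for j=0..114):
  0:1  1:6777  2:1714  3:6520  4:2724  5:11524  6:4268  7:5915
  8:3878  9:9691  10:3671  11:8873  12:2654  13:8842  14:2215  15:8120
  16:9743  17:2294  18:6280  19:1016  20:6357  21:11828  22:7305  23:2851
  24:7405  25:12298  26:8466  27:9148  28:5703  29:8484  30:104  31:10349
  32:7917  33:9827  34:8133  35:6123  36:11473  37:12422  38:10222  39:12036
  40:1797  41:5582  42:853  43:2358  44:7609  45:5888  46:4341  47:2722
  48:11073  49:840  50:5978  51:11533  52:12849  53:8238  54:10146  55:8001
  56:2563  57:7976  58:3477  59:4435  60:10816  61:1850  62:10982  63:13077
  64:7240  65:7848  66:819  67:7794  68:1745  69:6959  70:3446  71:3996
  72:10094  73:9378  74:5156  75:9614  76:5962  77:7925  78:11631  79:8742
  80:5871  81:7059  82:12893  83:5057  84:6944  85:6615  86:4492  87:4015
  88:7827  89:2635  90:11109  91:8958  92:2167  93:10399  94:6089  95:3806
  96:6558  97:11293  98:11141  99:3071  100:4603  101:9391  102:1536  103:5690
  104:12104  105:4028  106:4207  107:11814  108:4148  109:5061  110:7846  111:368
  112:4366  113:1808  114:1511
Giant step factor: 6777^(-115) ≡ 10732 (mod 13103).
Scan 11681·10732^i mod 13103 for i = 0, 1, …:
  i=0: 11681   i=1: 4091   i=2: 9562   i=3: 9791
  i=4: 4055   i=5: 3197   i=6: 6550   i=7: 10108
  i=8: 12422
Match at i=8, j=37: k = 8·115 + 37 = 957.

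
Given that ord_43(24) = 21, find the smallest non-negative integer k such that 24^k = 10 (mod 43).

16

Successive powers of 24 modulo 43:
  24^0=1  24^1=24  24^2=17  24^3=21  24^4=31  24^5=13
  24^6=11  24^7=6  24^8=15  24^9=16  24^10=40  24^11=14
  24^12=35  24^13=23  24^14=36  24^15=4  24^16=10
So 24^16 ≡ 10 (mod 43), giving k = 16.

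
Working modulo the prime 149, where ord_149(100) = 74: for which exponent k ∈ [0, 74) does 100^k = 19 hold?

Successive powers of 100 modulo 149:
  100^0=1  100^1=100  100^2=17  100^3=61  100^4=140  100^5=143
  100^6=145  100^7=47  100^8=81  100^9=54  100^10=36  100^11=24
  100^12=16  100^13=110  100^14=123  100^15=82  100^16=5  100^17=53
  100^18=85  100^19=7  100^20=104  100^21=119  100^22=129  100^23=86
  100^24=107  100^25=121  100^26=31  100^27=120  100^28=80  100^29=103
  100^30=19
So 100^30 ≡ 19 (mod 149), giving k = 30.

30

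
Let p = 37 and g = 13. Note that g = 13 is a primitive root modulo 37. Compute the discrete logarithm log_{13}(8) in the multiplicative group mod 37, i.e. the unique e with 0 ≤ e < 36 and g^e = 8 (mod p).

33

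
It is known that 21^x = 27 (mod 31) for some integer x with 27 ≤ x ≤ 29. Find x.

27

Compute 21^27 mod 31 = 27, then multiply by 21 repeatedly:
  21^27=27
Found 27 at exponent 27.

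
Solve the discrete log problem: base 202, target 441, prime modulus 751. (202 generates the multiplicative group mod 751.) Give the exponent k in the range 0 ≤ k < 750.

392

Baby-step giant-step with m = ceil(sqrt(750)) = 28.
Baby table (202^j mod 751 for j=0..27):
  0:1  1:202  2:250  3:183  4:167  5:690  6:445  7:521
  8:102  9:327  10:717  11:642  12:512  13:537  14:330  15:572
  16:641  17:310  18:287  19:147  20:405  21:702  22:616  23:517
  24:45  25:78  26:736  27:725
Giant step factor: 202^(-28) ≡ 601 (mod 751).
Scan 441·601^i mod 751 for i = 0, 1, …:
  i=0: 441   i=1: 689   i=2: 288   i=3: 358
  i=4: 372   i=5: 525   i=6: 105   i=7: 21
  i=8: 605   i=9: 121     …   i=13: 5
  i=14: 1
Match at i=14, j=0: k = 14·28 + 0 = 392.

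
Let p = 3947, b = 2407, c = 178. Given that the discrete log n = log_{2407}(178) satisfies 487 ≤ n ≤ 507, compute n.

490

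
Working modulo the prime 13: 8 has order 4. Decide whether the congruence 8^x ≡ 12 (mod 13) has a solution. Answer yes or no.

yes

⟨8⟩ has order 4; its elements mod 13 are {1, 5, 8, 12}.
12 is in this set.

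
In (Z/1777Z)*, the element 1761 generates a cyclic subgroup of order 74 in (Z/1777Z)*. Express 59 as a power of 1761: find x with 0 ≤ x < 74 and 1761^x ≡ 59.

Baby-step giant-step with m = ceil(sqrt(74)) = 9.
Baby table (1761^j mod 1777 for j=0..8):
  0:1  1:1761  2:256  3:1235  4:1564  5:1631  6:559  7:1718
  8:944
Giant step factor: 1761^(-9) ≡ 2 (mod 1777).
Scan 59·2^i mod 1777 for i = 0, 1, …:
  i=0: 59   i=1: 118   i=2: 236   i=3: 472
  i=4: 944
Match at i=4, j=8: x = 4·9 + 8 = 44.

44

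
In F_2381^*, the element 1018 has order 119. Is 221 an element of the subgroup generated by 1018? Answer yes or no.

no

221 ∈ ⟨1018⟩ iff 221^119 ≡ 1 (mod 2381), since |⟨1018⟩| = 119.
221^119 mod 2381 = 1241.
Since 1241 ≠ 1, 221 does not lie in the subgroup.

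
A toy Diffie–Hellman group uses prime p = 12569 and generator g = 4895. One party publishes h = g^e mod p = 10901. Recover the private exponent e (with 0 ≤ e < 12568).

4150

Baby-step giant-step with m = ceil(sqrt(12568)) = 113.
Baby table (4895^j mod 12569 for j=0..112):
  0:1  1:4895  2:4511  3:10181  4:12479  5:11934  6:8787  7:1247
  8:8100  9:6874  10:1017  11:891  12:2  13:9790  14:9022  15:7793
  16:12389  17:11299  18:5005  19:2494  20:3631  21:1179  22:2034  23:1782
  24:4  25:7011  26:5475  27:3017  28:12209  29:10029  30:10010  31:4988
  32:7262  33:2358  34:4068  35:3564  36:8  37:1453  38:10950  39:6034
  40:11849  41:7489  42:7451  43:9976  44:1955  45:4716  46:8136  47:7128
  48:16  49:2906  50:9331  51:12068  52:11129  53:2409  54:2333  55:7383
  56:3910  57:9432  58:3703  59:1687  60:32  61:5812  62:6093  63:11567
  64:9689  65:4818  66:4666  67:2197  68:7820  69:6295  70:7406  71:3374
  72:64  73:11624  74:12186  75:10565  76:6809  77:9636  78:9332  79:4394
  80:3071  81:21  82:2243  83:6748  84:128  85:10679  86:11803  87:8561
  88:1049  89:6703  90:6095  91:8788  92:6142  93:42  94:4486  95:927
  96:256  97:8789  98:11037  99:4553  100:2098  101:837  102:12190  103:5007
  104:12284  105:84  106:8972  107:1854  108:512  109:5009  110:9505  111:9106
  112:4196
Giant step factor: 4895^(-113) ≡ 10324 (mod 12569).
Scan 10901·10324^i mod 12569 for i = 0, 1, …:
  i=0: 10901   i=1: 11667   i=2: 1381   i=3: 4198
  i=4: 2240   i=5: 11369   i=6: 4234   i=7: 9403
  i=8: 6185   i=9: 3420     …   i=35: 9220
  i=36: 2243
Match at i=36, j=82: e = 36·113 + 82 = 4150.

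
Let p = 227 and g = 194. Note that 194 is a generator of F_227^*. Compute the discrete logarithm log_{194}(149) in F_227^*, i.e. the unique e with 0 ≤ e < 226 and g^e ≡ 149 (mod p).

Baby-step giant-step with m = ceil(sqrt(226)) = 16.
Baby table (194^j mod 227 for j=0..15):
  0:1  1:194  2:181  3:156  4:73  5:88  6:47  7:38
  8:108  9:68  10:26  11:50  12:166  13:197  14:82  15:18
Giant step factor: 194^(-16) ≡ 167 (mod 227).
Scan 149·167^i mod 227 for i = 0, 1, …:
  i=0: 149   i=1: 140   i=2: 226   i=3: 60
  i=4: 32   i=5: 123   i=6: 111   i=7: 150
  i=8: 80   i=9: 194
Match at i=9, j=1: e = 9·16 + 1 = 145.

145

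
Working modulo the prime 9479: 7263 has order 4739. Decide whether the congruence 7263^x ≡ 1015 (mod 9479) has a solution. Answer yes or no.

1015 ∈ ⟨7263⟩ iff 1015^4739 ≡ 1 (mod 9479), since |⟨7263⟩| = 4739.
1015^4739 mod 9479 = 9478.
Since 9478 ≠ 1, 1015 does not lie in the subgroup.

no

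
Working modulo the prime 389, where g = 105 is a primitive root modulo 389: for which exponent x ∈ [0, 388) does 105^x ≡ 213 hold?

238

Baby-step giant-step with m = ceil(sqrt(388)) = 20.
Baby table (105^j mod 389 for j=0..19):
  0:1  1:105  2:133  3:350  4:184  5:259  6:354  7:215
  8:13  9:198  10:173  11:271  12:58  13:255  14:323  15:72
  16:169  17:240  18:304  19:22
Giant step factor: 105^(-20) ≡ 81 (mod 389).
Scan 213·81^i mod 389 for i = 0, 1, …:
  i=0: 213   i=1: 137   i=2: 205   i=3: 267
  i=4: 232   i=5: 120   i=6: 384   i=7: 373
  i=8: 260   i=9: 54   i=10: 95   i=11: 304
Match at i=11, j=18: x = 11·20 + 18 = 238.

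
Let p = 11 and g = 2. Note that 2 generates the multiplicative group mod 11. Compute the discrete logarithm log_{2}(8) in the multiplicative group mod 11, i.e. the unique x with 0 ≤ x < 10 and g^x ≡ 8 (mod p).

3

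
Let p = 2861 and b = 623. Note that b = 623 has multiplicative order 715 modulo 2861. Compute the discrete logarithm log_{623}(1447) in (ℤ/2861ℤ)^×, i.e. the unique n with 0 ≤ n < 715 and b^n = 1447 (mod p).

Baby-step giant-step with m = ceil(sqrt(715)) = 27.
Baby table (623^j mod 2861 for j=0..26):
  0:1  1:623  2:1894  3:1230  4:2403  5:766  6:2292  7:277
  8:911  9:1075  10:251  11:1879  12:468  13:2603  14:2343  15:579
  16:231  17:863  18:2642  19:891  20:59  21:2425  22:167  23:1045
  24:1588  25:2279  26:761
Giant step factor: 623^(-27) ≡ 1467 (mod 2861).
Scan 1447·1467^i mod 2861 for i = 0, 1, …:
  i=0: 1447   i=1: 2748   i=2: 167
Match at i=2, j=22: n = 2·27 + 22 = 76.

76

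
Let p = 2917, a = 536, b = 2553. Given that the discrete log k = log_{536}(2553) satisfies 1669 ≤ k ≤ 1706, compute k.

Compute 536^1669 mod 2917 = 2545, then multiply by 536 repeatedly:
  536^1669=2545  536^1670=1881  536^1671=1851  536^1672=356  536^1673=1211
  536^1674=1522  536^1675=1949  536^1676=378  536^1677=1335  536^1678=895
  536^1679=1332  536^1680=2204  536^1681=2876  536^1682=1360  536^1683=2627
  536^1684=2078  536^1685=2431  536^1686=2034  536^1687=2183  536^1688=371
  536^1689=500  536^1690=2553
Found 2553 at exponent 1690.

1690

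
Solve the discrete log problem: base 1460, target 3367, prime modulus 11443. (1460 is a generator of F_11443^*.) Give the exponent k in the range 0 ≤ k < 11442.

5578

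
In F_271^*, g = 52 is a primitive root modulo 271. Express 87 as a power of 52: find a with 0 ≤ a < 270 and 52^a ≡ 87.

144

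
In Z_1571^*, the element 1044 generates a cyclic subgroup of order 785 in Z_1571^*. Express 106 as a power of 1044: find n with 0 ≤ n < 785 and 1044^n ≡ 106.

668

Baby-step giant-step with m = ceil(sqrt(785)) = 29.
Baby table (1044^j mod 1571 for j=0..28):
  0:1  1:1044  2:1233  3:603  4:1132  5:416  6:708  7:782
  8:1059  9:1183  10:246  11:751  12:115  13:664  14:405  15:221
  16:1358  17:710  18:1299  19:383  20:818  21:939  22:12  23:1531
  24:657  25:952  26:1016  27:279  28:641
Giant step factor: 1044^(-29) ≡ 187 (mod 1571).
Scan 106·187^i mod 1571 for i = 0, 1, …:
  i=0: 106   i=1: 970   i=2: 725   i=3: 469
  i=4: 1298   i=5: 792   i=6: 430   i=7: 289
  i=8: 629   i=9: 1369     …   i=22: 140
  i=23: 1044
Match at i=23, j=1: n = 23·29 + 1 = 668.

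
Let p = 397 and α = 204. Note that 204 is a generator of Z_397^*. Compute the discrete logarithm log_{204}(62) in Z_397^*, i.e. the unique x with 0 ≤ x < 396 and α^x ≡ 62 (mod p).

279

Baby-step giant-step with m = ceil(sqrt(396)) = 20.
Baby table (204^j mod 397 for j=0..19):
  0:1  1:204  2:328  3:216  4:394  5:182  6:207  7:146
  8:9  9:248  10:173  11:356  12:370  13:50  14:275  15:123
  16:81  17:247  18:366  19:28
Giant step factor: 204^(-20) ≡ 281 (mod 397).
Scan 62·281^i mod 397 for i = 0, 1, …:
  i=0: 62   i=1: 351   i=2: 175   i=3: 344
  i=4: 193   i=5: 241   i=6: 231   i=7: 200
  i=8: 223   i=9: 334   i=10: 162   i=11: 264
  i=12: 342   i=13: 28
Match at i=13, j=19: x = 13·20 + 19 = 279.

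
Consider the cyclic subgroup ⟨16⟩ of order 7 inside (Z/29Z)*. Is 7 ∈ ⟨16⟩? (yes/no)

7 ∈ ⟨16⟩ iff 7^7 ≡ 1 (mod 29), since |⟨16⟩| = 7.
7^7 mod 29 = 1.
Since 1 = 1, 7 lies in the subgroup.

yes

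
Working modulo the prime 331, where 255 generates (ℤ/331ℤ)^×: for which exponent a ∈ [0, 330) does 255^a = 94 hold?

Baby-step giant-step with m = ceil(sqrt(330)) = 19.
Baby table (255^j mod 331 for j=0..18):
  0:1  1:255  2:149  3:261  4:24  5:162  6:266  7:306
  8:245  9:247  10:95  11:62  12:253  13:301  14:294  15:164
  16:114  17:273  18:105
Giant step factor: 255^(-19) ≡ 285 (mod 331).
Scan 94·285^i mod 331 for i = 0, 1, …:
  i=0: 94   i=1: 310   i=2: 304   i=3: 249
  i=4: 131   i=5: 263   i=6: 149
Match at i=6, j=2: a = 6·19 + 2 = 116.

116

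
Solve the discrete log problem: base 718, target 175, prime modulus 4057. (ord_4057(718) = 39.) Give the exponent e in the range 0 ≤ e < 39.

5

Successive powers of 718 modulo 4057:
  718^0=1  718^1=718  718^2=285  718^3=1780  718^4=85  718^5=175
So 718^5 ≡ 175 (mod 4057), giving e = 5.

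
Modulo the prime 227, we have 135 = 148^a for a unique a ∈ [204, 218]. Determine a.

Compute 148^204 mod 227 = 73, then multiply by 148 repeatedly:
  148^204=73  148^205=135
Found 135 at exponent 205.

205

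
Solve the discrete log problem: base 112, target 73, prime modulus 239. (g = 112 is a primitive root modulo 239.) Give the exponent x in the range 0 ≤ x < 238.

Baby-step giant-step with m = ceil(sqrt(238)) = 16.
Baby table (112^j mod 239 for j=0..15):
  0:1  1:112  2:116  3:86  4:72  5:177  6:226  7:217
  8:165  9:77  10:20  11:89  12:169  13:47  14:6  15:194
Giant step factor: 112^(-16) ≡ 91 (mod 239).
Scan 73·91^i mod 239 for i = 0, 1, …:
  i=0: 73   i=1: 190   i=2: 82   i=3: 53
  i=4: 43   i=5: 89
Match at i=5, j=11: x = 5·16 + 11 = 91.

91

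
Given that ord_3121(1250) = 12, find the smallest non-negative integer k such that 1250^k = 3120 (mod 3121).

Successive powers of 1250 modulo 3121:
  1250^0=1  1250^1=1250  1250^2=2000  1250^3=79  1250^4=1999  1250^5=1950
  1250^6=3120
So 1250^6 ≡ 3120 (mod 3121), giving k = 6.

6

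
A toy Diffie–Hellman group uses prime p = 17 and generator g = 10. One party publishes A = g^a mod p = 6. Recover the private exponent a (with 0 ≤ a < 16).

Successive powers of 10 modulo 17:
  10^0=1  10^1=10  10^2=15  10^3=14  10^4=4  10^5=6
So 10^5 ≡ 6 (mod 17), giving a = 5.

5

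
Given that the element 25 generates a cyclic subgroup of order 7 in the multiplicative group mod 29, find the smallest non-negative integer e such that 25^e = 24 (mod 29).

4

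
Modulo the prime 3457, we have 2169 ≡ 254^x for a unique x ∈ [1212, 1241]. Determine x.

Compute 254^1212 mod 3457 = 1909, then multiply by 254 repeatedly:
  254^1212=1909  254^1213=906  254^1214=1962  254^1215=540  254^1216=2337
  254^1217=2451  254^1218=294  254^1219=2079  254^1220=2602  254^1221=621
  254^1222=2169
Found 2169 at exponent 1222.

1222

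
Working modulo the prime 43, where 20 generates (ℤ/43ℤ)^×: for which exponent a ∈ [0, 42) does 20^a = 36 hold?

14

Successive powers of 20 modulo 43:
  20^0=1  20^1=20  20^2=13  20^3=2  20^4=40  20^5=26
  20^6=4  20^7=37  20^8=9  20^9=8  20^10=31  20^11=18
  20^12=16  20^13=19  20^14=36
So 20^14 ≡ 36 (mod 43), giving a = 14.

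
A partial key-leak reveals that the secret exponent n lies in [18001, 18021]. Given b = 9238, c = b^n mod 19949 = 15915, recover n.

18021

Compute 9238^18001 mod 19949 = 17049, then multiply by 9238 repeatedly:
  9238^18001=17049  9238^18002=1307  9238^18003=4921  9238^18004=16376  9238^18005=8221
  9238^18006=19704  9238^18007=10876  9238^18008=9324  9238^18009=15279  9238^18010=8227
  9238^18011=15285  9238^18012=3808  9238^18013=8217  9238^18014=2701  9238^18015=15588
  9238^18016=10062  9238^18017=10365  9238^18018=16619  9238^18019=18767  9238^18020=12736
  9238^18021=15915
Found 15915 at exponent 18021.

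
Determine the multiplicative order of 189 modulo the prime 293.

73

The order of 189 must divide p − 1 = 292 = 2^2 · 73.
Divisors: 1, 2, 4, 73, 146, 292.
Check each in increasing order: 189^1 ≡ 189;  189^2 ≡ 268;  189^4 ≡ 39;  189^73 ≡ 1.
Smallest exponent giving 1 is 73.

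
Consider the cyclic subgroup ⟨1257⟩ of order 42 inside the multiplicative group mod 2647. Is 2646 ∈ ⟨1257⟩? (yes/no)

2646 ∈ ⟨1257⟩ iff 2646^42 ≡ 1 (mod 2647), since |⟨1257⟩| = 42.
2646^42 mod 2647 = 1.
Since 1 = 1, 2646 lies in the subgroup.

yes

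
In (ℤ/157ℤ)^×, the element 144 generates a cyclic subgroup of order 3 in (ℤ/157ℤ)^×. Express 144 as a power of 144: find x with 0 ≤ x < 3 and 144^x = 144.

Successive powers of 144 modulo 157:
  144^0=1  144^1=144
So 144^1 ≡ 144 (mod 157), giving x = 1.

1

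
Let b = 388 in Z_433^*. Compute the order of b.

The order of 388 must divide p − 1 = 432 = 2^4 · 3^3.
Divisors: 1, 2, 3, 4, 6, 8, 9, 12, 16, 18, 24, 27, 36, 48, 54, 72, 108, 144, 216, 432.
Check each in increasing order: 388^1 ≡ 388;  388^2 ≡ 293;  388^3 ≡ 238;  388^4 ≡ 115;  388^6 ≡ 354;  388^8 ≡ 235;  388^9 ≡ 250;  388^12 ≡ 179;  388^16 ≡ 234;  388^18 ≡ 148;  388^24 ≡ 432;  388^27 ≡ 195;  388^36 ≡ 254;  388^48 ≡ 1.
Smallest exponent giving 1 is 48.

48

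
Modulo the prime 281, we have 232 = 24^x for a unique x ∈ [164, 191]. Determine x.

Compute 24^164 mod 281 = 70, then multiply by 24 repeatedly:
  24^164=70  24^165=275  24^166=137  24^167=197  24^168=232
Found 232 at exponent 168.

168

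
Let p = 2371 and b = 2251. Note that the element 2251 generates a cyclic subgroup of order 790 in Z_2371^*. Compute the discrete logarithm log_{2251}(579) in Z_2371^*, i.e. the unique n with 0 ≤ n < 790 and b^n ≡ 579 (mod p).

529

Baby-step giant-step with m = ceil(sqrt(790)) = 29.
Baby table (2251^j mod 2371 for j=0..28):
  0:1  1:2251  2:174  3:459  4:1824  5:1623  6:2033  7:253
  8:463  9:1344  10:2319  11:1498  12:436  13:2213  14:2363  15:960
  16:979  17:1070  18:2005  19:1242  20:333  21:347  22:1038  23:1103
  24:416  25:2242  26:1254  27:1264  28:64
Giant step factor: 2251^(-29) ≡ 2325 (mod 2371).
Scan 579·2325^i mod 2371 for i = 0, 1, …:
  i=0: 579   i=1: 1818   i=2: 1728   i=3: 1126
  i=4: 366   i=5: 2132   i=6: 1510   i=7: 1670
  i=8: 1423   i=9: 930     …   i=17: 1180
  i=18: 253
Match at i=18, j=7: n = 18·29 + 7 = 529.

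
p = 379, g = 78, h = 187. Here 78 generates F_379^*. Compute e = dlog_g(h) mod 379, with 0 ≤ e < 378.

134

Baby-step giant-step with m = ceil(sqrt(378)) = 20.
Baby table (78^j mod 379 for j=0..19):
  0:1  1:78  2:20  3:44  4:21  5:122  6:41  7:166
  8:62  9:288  10:103  11:75  12:165  13:363  14:268  15:59
  16:54  17:43  18:322  19:102
Giant step factor: 78^(-20) ≡ 126 (mod 379).
Scan 187·126^i mod 379 for i = 0, 1, …:
  i=0: 187   i=1: 64   i=2: 105   i=3: 344
  i=4: 138   i=5: 333   i=6: 268
Match at i=6, j=14: e = 6·20 + 14 = 134.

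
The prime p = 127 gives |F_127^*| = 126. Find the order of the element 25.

The order of 25 must divide p − 1 = 126 = 2 · 3^2 · 7.
Divisors: 1, 2, 3, 6, 7, 9, 14, 18, 21, 42, 63, 126.
Check each in increasing order: 25^1 ≡ 25;  25^2 ≡ 117;  25^3 ≡ 4;  25^6 ≡ 16;  25^7 ≡ 19;  25^9 ≡ 64;  25^14 ≡ 107;  25^18 ≡ 32;  25^21 ≡ 1.
Smallest exponent giving 1 is 21.

21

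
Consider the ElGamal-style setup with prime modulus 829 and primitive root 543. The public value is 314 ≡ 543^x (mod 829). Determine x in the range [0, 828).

185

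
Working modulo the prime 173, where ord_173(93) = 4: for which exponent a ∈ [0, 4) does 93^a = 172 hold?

2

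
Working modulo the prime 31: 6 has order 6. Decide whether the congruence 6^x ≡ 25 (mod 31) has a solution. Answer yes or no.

yes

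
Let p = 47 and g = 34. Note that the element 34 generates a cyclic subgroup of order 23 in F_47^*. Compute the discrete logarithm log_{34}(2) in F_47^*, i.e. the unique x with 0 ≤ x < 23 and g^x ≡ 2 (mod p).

Successive powers of 34 modulo 47:
  34^0=1  34^1=34  34^2=28  34^3=12  34^4=32  34^5=7
  34^6=3  34^7=8  34^8=37  34^9=36  34^10=2
So 34^10 ≡ 2 (mod 47), giving x = 10.

10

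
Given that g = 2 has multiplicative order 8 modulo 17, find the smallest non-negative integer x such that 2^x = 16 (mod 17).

4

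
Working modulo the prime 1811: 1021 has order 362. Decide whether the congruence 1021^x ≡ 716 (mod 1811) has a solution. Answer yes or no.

yes

716 ∈ ⟨1021⟩ iff 716^362 ≡ 1 (mod 1811), since |⟨1021⟩| = 362.
716^362 mod 1811 = 1.
Since 1 = 1, 716 lies in the subgroup.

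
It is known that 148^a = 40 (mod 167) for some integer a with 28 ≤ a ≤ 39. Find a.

35

Compute 148^28 mod 167 = 62, then multiply by 148 repeatedly:
  148^28=62  148^29=158  148^30=4  148^31=91  148^32=108
  148^33=119  148^34=77  148^35=40
Found 40 at exponent 35.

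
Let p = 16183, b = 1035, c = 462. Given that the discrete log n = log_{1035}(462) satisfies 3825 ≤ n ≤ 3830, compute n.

Compute 1035^3825 mod 16183 = 2006, then multiply by 1035 repeatedly:
  1035^3825=2006  1035^3826=4786  1035^3827=1512  1035^3828=11352  1035^3829=462
Found 462 at exponent 3829.

3829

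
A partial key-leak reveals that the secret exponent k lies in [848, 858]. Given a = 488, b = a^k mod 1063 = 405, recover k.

Compute 488^848 mod 1063 = 598, then multiply by 488 repeatedly:
  488^848=598  488^849=562  488^850=2  488^851=976  488^852=64
  488^853=405
Found 405 at exponent 853.

853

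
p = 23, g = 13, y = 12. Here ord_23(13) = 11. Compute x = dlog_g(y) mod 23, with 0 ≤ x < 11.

3

Successive powers of 13 modulo 23:
  13^0=1  13^1=13  13^2=8  13^3=12
So 13^3 ≡ 12 (mod 23), giving x = 3.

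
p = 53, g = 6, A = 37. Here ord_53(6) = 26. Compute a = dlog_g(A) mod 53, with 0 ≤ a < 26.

Successive powers of 6 modulo 53:
  6^0=1  6^1=6  6^2=36  6^3=4  6^4=24  6^5=38
  6^6=16  6^7=43  6^8=46  6^9=11  6^10=13  6^11=25
  6^12=44  6^13=52  6^14=47  6^15=17  6^16=49  6^17=29
  6^18=15  6^19=37
So 6^19 ≡ 37 (mod 53), giving a = 19.

19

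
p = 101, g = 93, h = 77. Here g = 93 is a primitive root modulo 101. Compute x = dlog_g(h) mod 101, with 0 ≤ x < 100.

Baby-step giant-step with m = ceil(sqrt(100)) = 10.
Baby table (93^j mod 101 for j=0..9):
  0:1  1:93  2:64  3:94  4:56  5:57  6:49  7:12
  8:5  9:61
Giant step factor: 93^(-10) ≡ 6 (mod 101).
Scan 77·6^i mod 101 for i = 0, 1, …:
  i=0: 77   i=1: 58   i=2: 45   i=3: 68
  i=4: 4   i=5: 24   i=6: 43   i=7: 56
Match at i=7, j=4: x = 7·10 + 4 = 74.

74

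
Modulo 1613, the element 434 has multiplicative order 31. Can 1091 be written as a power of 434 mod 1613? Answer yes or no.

yes

1091 ∈ ⟨434⟩ iff 1091^31 ≡ 1 (mod 1613), since |⟨434⟩| = 31.
1091^31 mod 1613 = 1.
Since 1 = 1, 1091 lies in the subgroup.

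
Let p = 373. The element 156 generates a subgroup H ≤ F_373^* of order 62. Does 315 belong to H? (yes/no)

no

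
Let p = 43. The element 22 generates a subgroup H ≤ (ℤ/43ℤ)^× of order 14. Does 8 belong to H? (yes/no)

yes

⟨22⟩ has order 14; its elements mod 43 are {1, 2, 4, 8, 11, 16, 21, 22, 27, 32, 35, 39, 41, 42}.
8 is in this set.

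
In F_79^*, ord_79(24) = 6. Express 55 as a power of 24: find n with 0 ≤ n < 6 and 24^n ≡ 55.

Successive powers of 24 modulo 79:
  24^0=1  24^1=24  24^2=23  24^3=78  24^4=55
So 24^4 ≡ 55 (mod 79), giving n = 4.

4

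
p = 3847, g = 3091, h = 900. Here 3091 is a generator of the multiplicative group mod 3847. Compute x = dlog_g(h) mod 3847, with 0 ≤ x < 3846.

3842

Baby-step giant-step with m = ceil(sqrt(3846)) = 63.
Baby table (3091^j mod 3847 for j=0..62):
  0:1  1:3091  2:2180  3:2283  4:1355  5:2769  6:3251  7:477
  8:1006  9:1170  10:290  11:39  12:1292  13:386  14:556  15:2834
  16:275  17:3685  18:3215  19:764  20:3313  21:3616  22:1521  23:377
  24:3513  25:2449  26:2810  27:3031  28:1376  29:2281  30:2867  31:2256
  32:2532  33:1614  34:3162  35:2362  36:3183  37:1874  38:2799  39:3653
  40:478  41:250  42:3350  43:2573  44:1394  45:214  46:3637  47:1033
  48:3840  49:1445  50:128  51:3254  52:2056  53:3699  54:325  55:508
  56:652  57:3351  58:1817  59:3574  60:2497  61:1145  62:3802
Giant step factor: 3091^(-63) ≡ 504 (mod 3847).
Scan 900·504^i mod 3847 for i = 0, 1, …:
  i=0: 900   i=1: 3501   i=2: 2578   i=3: 2873
  i=4: 1520   i=5: 527   i=6: 165   i=7: 2373
  i=8: 3422   i=9: 1232     …   i=59: 206
  i=60: 3802
Match at i=60, j=62: x = 60·63 + 62 = 3842.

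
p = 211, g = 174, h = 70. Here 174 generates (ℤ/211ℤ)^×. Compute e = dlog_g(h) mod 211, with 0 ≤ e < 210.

Baby-step giant-step with m = ceil(sqrt(210)) = 15.
Baby table (174^j mod 211 for j=0..14):
  0:1  1:174  2:103  3:198  4:59  5:138  6:169  7:77
  8:105  9:124  10:54  11:112  12:76  13:142  14:21
Giant step factor: 174^(-15) ≡ 63 (mod 211).
Scan 70·63^i mod 211 for i = 0, 1, …:
  i=0: 70   i=1: 190   i=2: 154   i=3: 207
  i=4: 170   i=5: 160   i=6: 163   i=7: 141
  i=8: 21
Match at i=8, j=14: e = 8·15 + 14 = 134.

134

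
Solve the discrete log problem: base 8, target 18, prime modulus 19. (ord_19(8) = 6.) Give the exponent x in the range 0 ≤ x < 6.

3

Successive powers of 8 modulo 19:
  8^0=1  8^1=8  8^2=7  8^3=18
So 8^3 ≡ 18 (mod 19), giving x = 3.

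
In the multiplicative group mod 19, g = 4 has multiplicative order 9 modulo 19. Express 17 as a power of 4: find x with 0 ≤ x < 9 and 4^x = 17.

5

Successive powers of 4 modulo 19:
  4^0=1  4^1=4  4^2=16  4^3=7  4^4=9  4^5=17
So 4^5 ≡ 17 (mod 19), giving x = 5.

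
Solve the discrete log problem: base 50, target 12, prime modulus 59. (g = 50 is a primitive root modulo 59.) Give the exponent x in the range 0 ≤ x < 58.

4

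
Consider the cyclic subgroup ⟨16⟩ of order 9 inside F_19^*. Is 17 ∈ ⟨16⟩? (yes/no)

17 ∈ ⟨16⟩ iff 17^9 ≡ 1 (mod 19), since |⟨16⟩| = 9.
17^9 mod 19 = 1.
Since 1 = 1, 17 lies in the subgroup.

yes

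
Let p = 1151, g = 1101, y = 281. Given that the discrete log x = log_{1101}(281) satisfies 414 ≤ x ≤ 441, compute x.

Compute 1101^414 mod 1151 = 1032, then multiply by 1101 repeatedly:
  1101^414=1032  1101^415=195  1101^416=609  1101^417=627  1101^418=878
  1101^419=989  1101^420=43  1101^421=152  1101^422=457  1101^423=170
  1101^424=708  1101^425=281
Found 281 at exponent 425.

425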